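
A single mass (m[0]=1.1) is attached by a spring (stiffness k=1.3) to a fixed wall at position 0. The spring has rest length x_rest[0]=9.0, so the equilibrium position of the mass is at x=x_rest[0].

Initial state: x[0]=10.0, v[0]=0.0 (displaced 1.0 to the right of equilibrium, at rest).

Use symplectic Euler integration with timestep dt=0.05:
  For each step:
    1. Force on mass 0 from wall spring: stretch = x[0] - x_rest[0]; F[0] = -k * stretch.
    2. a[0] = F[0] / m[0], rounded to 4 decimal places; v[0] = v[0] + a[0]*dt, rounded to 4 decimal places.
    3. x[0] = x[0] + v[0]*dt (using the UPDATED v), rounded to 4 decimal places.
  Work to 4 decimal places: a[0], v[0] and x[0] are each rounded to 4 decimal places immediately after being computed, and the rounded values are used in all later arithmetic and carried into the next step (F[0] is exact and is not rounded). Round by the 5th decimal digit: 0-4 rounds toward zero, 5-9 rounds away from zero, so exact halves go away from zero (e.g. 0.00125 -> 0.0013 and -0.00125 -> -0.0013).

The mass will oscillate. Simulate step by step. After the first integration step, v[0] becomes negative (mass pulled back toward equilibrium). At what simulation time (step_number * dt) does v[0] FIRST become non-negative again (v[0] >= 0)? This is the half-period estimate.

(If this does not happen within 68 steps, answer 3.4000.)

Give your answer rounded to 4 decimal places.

Answer: 2.9000

Derivation:
Step 0: x=[10.0000] v=[0.0000]
Step 1: x=[9.9970] v=[-0.0591]
Step 2: x=[9.9911] v=[-0.1180]
Step 3: x=[9.9823] v=[-0.1766]
Step 4: x=[9.9706] v=[-0.2346]
Step 5: x=[9.9560] v=[-0.2920]
Step 6: x=[9.9386] v=[-0.3485]
Step 7: x=[9.9184] v=[-0.4040]
Step 8: x=[9.8955] v=[-0.4583]
Step 9: x=[9.8699] v=[-0.5112]
Step 10: x=[9.8418] v=[-0.5626]
Step 11: x=[9.8112] v=[-0.6123]
Step 12: x=[9.7782] v=[-0.6602]
Step 13: x=[9.7429] v=[-0.7062]
Step 14: x=[9.7054] v=[-0.7501]
Step 15: x=[9.6658] v=[-0.7918]
Step 16: x=[9.6242] v=[-0.8311]
Step 17: x=[9.5808] v=[-0.8680]
Step 18: x=[9.5357] v=[-0.9023]
Step 19: x=[9.4890] v=[-0.9340]
Step 20: x=[9.4409] v=[-0.9629]
Step 21: x=[9.3915] v=[-0.9890]
Step 22: x=[9.3409] v=[-1.0121]
Step 23: x=[9.2893] v=[-1.0322]
Step 24: x=[9.2368] v=[-1.0493]
Step 25: x=[9.1836] v=[-1.0633]
Step 26: x=[9.1299] v=[-1.0742]
Step 27: x=[9.0758] v=[-1.0819]
Step 28: x=[9.0215] v=[-1.0864]
Step 29: x=[8.9671] v=[-1.0877]
Step 30: x=[8.9128] v=[-1.0858]
Step 31: x=[8.8588] v=[-1.0806]
Step 32: x=[8.8052] v=[-1.0723]
Step 33: x=[8.7522] v=[-1.0608]
Step 34: x=[8.6999] v=[-1.0462]
Step 35: x=[8.6485] v=[-1.0285]
Step 36: x=[8.5981] v=[-1.0077]
Step 37: x=[8.5489] v=[-0.9840]
Step 38: x=[8.5010] v=[-0.9573]
Step 39: x=[8.4546] v=[-0.9278]
Step 40: x=[8.4098] v=[-0.8956]
Step 41: x=[8.3668] v=[-0.8607]
Step 42: x=[8.3256] v=[-0.8233]
Step 43: x=[8.2864] v=[-0.7835]
Step 44: x=[8.2493] v=[-0.7413]
Step 45: x=[8.2145] v=[-0.6969]
Step 46: x=[8.1820] v=[-0.6505]
Step 47: x=[8.1519] v=[-0.6022]
Step 48: x=[8.1243] v=[-0.5521]
Step 49: x=[8.0993] v=[-0.5004]
Step 50: x=[8.0769] v=[-0.4472]
Step 51: x=[8.0573] v=[-0.3927]
Step 52: x=[8.0405] v=[-0.3370]
Step 53: x=[8.0265] v=[-0.2803]
Step 54: x=[8.0154] v=[-0.2228]
Step 55: x=[8.0072] v=[-0.1646]
Step 56: x=[8.0019] v=[-0.1059]
Step 57: x=[7.9996] v=[-0.0469]
Step 58: x=[8.0002] v=[0.0122]
First v>=0 after going negative at step 58, time=2.9000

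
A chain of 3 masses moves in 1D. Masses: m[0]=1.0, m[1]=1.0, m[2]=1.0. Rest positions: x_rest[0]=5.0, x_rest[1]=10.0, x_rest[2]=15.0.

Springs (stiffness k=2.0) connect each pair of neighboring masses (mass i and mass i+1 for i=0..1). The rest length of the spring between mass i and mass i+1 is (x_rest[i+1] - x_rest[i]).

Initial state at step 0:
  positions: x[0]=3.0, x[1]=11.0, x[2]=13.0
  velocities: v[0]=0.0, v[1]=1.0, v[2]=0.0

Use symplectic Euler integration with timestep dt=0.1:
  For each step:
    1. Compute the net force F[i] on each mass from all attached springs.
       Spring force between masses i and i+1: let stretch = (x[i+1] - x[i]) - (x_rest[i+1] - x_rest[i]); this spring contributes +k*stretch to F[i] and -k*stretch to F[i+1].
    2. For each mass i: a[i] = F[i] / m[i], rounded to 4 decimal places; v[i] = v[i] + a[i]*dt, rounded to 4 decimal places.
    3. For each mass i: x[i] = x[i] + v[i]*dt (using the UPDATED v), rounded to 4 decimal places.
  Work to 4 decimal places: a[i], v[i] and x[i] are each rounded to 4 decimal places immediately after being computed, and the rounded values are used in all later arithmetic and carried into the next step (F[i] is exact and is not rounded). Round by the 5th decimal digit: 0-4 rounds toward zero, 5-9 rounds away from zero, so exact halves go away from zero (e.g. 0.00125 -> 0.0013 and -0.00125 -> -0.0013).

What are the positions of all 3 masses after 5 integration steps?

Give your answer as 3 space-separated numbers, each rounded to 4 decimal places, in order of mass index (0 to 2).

Answer: 3.8175 9.8650 13.8175

Derivation:
Step 0: x=[3.0000 11.0000 13.0000] v=[0.0000 1.0000 0.0000]
Step 1: x=[3.0600 10.9800 13.0600] v=[0.6000 -0.2000 0.6000]
Step 2: x=[3.1784 10.8432 13.1784] v=[1.1840 -1.3680 1.1840]
Step 3: x=[3.3501 10.5998 13.3501] v=[1.7170 -2.4339 1.7170]
Step 4: x=[3.5668 10.2664 13.5668] v=[2.1669 -3.3338 2.1669]
Step 5: x=[3.8175 9.8650 13.8175] v=[2.5068 -4.0136 2.5068]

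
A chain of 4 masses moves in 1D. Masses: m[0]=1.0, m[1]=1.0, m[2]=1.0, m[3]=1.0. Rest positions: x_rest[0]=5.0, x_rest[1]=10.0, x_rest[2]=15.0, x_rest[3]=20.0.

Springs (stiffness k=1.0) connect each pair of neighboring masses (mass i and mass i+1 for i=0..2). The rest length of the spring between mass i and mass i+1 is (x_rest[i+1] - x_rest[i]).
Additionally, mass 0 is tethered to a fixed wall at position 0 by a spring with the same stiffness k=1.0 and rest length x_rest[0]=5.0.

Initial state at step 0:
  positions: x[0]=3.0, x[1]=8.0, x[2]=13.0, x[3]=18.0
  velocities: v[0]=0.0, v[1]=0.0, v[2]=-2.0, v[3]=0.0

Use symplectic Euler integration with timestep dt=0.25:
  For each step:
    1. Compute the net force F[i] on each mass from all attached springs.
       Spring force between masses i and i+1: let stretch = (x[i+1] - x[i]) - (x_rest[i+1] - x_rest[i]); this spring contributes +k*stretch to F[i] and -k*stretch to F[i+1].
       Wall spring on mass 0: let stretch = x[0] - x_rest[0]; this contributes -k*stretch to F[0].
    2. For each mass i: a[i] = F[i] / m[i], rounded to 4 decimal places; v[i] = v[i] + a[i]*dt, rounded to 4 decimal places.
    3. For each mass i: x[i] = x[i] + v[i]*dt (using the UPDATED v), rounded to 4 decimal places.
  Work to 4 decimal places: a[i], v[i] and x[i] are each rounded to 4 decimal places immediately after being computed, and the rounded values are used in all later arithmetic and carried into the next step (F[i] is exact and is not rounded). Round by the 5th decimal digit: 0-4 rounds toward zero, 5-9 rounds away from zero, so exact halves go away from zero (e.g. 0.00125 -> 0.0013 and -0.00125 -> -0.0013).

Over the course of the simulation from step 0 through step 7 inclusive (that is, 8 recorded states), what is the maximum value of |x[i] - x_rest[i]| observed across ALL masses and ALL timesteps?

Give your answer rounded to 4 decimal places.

Step 0: x=[3.0000 8.0000 13.0000 18.0000] v=[0.0000 0.0000 -2.0000 0.0000]
Step 1: x=[3.1250 8.0000 12.5000 18.0000] v=[0.5000 0.0000 -2.0000 0.0000]
Step 2: x=[3.3594 7.9766 12.0625 17.9688] v=[0.9375 -0.0938 -1.7500 -0.1250]
Step 3: x=[3.6724 7.9200 11.7388 17.8809] v=[1.2520 -0.2266 -1.2949 -0.3516]
Step 4: x=[4.0214 7.8366 11.5603 17.7216] v=[1.3958 -0.3338 -0.7141 -0.6371]
Step 5: x=[4.3575 7.7474 11.5341 17.4898] v=[1.3443 -0.3567 -0.1047 -0.9274]
Step 6: x=[4.6331 7.6830 11.6435 17.1982] v=[1.1024 -0.2575 0.4376 -1.1663]
Step 7: x=[4.8098 7.6755 11.8526 16.8720] v=[0.7066 -0.0299 0.8362 -1.3050]
Max displacement = 3.4659

Answer: 3.4659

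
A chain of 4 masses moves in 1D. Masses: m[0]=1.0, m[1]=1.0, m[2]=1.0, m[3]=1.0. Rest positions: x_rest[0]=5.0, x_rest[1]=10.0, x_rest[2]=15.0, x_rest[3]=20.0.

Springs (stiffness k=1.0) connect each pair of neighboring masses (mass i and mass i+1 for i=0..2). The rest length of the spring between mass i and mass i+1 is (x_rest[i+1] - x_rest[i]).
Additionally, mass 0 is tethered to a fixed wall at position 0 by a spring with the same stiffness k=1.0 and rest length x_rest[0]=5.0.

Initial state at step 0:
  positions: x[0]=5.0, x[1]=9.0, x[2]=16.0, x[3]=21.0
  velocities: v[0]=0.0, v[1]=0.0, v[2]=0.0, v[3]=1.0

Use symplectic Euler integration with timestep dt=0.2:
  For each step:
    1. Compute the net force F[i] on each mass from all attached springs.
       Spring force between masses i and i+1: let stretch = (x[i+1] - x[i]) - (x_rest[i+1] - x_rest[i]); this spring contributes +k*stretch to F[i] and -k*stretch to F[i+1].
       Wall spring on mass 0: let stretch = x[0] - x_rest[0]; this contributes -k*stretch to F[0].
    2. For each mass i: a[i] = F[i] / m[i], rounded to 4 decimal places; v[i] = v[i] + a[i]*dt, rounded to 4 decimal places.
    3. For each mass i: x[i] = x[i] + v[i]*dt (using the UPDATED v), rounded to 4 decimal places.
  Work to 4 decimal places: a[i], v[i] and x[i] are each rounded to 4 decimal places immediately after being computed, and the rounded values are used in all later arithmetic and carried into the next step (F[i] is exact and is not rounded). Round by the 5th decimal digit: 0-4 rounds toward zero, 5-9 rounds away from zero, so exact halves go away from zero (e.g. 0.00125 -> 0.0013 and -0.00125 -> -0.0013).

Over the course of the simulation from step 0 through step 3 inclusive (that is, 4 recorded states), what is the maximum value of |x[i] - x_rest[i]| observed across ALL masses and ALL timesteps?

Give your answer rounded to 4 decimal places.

Answer: 1.5532

Derivation:
Step 0: x=[5.0000 9.0000 16.0000 21.0000] v=[0.0000 0.0000 0.0000 1.0000]
Step 1: x=[4.9600 9.1200 15.9200 21.2000] v=[-0.2000 0.6000 -0.4000 1.0000]
Step 2: x=[4.8880 9.3456 15.7792 21.3888] v=[-0.3600 1.1280 -0.7040 0.9440]
Step 3: x=[4.7988 9.6502 15.6054 21.5532] v=[-0.4461 1.5232 -0.8688 0.8221]
Max displacement = 1.5532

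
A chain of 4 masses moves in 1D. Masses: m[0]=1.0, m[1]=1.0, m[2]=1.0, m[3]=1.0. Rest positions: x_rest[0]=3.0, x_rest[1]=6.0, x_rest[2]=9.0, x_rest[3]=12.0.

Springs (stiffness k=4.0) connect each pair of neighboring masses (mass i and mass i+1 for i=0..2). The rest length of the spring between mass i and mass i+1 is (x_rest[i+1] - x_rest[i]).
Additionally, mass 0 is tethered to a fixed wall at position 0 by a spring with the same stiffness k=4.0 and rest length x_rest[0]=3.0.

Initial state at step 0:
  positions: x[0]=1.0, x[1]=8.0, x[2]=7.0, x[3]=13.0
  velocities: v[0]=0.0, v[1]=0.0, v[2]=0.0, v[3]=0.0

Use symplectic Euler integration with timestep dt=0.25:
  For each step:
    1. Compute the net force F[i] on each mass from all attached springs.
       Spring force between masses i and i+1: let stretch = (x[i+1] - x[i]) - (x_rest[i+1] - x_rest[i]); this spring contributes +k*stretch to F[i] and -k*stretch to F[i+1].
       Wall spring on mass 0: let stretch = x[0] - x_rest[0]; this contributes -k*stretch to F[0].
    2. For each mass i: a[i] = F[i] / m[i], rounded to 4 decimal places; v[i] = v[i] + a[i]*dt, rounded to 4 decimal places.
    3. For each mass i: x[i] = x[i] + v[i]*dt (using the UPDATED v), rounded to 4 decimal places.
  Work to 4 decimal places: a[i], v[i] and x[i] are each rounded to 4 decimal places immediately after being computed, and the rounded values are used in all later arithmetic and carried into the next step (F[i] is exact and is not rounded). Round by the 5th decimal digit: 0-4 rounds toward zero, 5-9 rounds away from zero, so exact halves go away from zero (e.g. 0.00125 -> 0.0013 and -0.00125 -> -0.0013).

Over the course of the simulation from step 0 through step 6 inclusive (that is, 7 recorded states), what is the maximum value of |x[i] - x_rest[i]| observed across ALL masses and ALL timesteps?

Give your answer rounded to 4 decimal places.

Step 0: x=[1.0000 8.0000 7.0000 13.0000] v=[0.0000 0.0000 0.0000 0.0000]
Step 1: x=[2.5000 6.0000 8.7500 12.2500] v=[6.0000 -8.0000 7.0000 -3.0000]
Step 2: x=[4.2500 3.8125 10.6875 11.3750] v=[7.0000 -8.7500 7.7500 -3.5000]
Step 3: x=[4.8281 3.4531 11.0781 11.0781] v=[2.3125 -1.4375 1.5625 -1.1875]
Step 4: x=[3.8555 5.3437 9.5625 11.5312] v=[-3.8906 7.5625 -6.0625 1.8125]
Step 5: x=[2.2910 7.9170 7.4844 12.2422] v=[-6.2579 10.2931 -8.3126 2.8438]
Step 6: x=[1.5603 8.9756 6.7039 12.5137] v=[-2.9229 4.2345 -3.1222 1.0860]
Max displacement = 2.9756

Answer: 2.9756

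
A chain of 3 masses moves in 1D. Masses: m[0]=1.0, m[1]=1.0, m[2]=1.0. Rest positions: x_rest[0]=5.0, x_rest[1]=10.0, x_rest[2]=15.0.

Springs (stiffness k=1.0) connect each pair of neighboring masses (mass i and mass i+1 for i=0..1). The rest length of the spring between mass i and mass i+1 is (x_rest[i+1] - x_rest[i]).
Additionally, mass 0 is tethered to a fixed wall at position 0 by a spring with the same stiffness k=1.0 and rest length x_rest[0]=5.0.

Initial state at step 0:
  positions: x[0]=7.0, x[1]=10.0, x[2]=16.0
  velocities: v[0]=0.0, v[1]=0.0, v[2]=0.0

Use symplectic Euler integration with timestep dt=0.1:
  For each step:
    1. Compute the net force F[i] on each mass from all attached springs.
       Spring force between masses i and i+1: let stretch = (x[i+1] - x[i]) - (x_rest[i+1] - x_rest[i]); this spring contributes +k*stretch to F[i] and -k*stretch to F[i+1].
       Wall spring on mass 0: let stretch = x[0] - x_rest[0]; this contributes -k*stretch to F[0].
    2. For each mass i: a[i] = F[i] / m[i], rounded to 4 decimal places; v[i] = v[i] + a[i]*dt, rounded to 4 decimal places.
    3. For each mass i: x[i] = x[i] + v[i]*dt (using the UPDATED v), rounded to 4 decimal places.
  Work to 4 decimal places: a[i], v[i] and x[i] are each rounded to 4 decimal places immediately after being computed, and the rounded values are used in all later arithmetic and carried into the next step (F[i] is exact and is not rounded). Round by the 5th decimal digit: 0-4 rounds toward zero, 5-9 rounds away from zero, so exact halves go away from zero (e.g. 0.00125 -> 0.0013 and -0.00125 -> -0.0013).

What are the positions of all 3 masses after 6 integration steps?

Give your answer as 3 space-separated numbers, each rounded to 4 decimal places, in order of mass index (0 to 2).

Answer: 6.2343 10.5560 15.8168

Derivation:
Step 0: x=[7.0000 10.0000 16.0000] v=[0.0000 0.0000 0.0000]
Step 1: x=[6.9600 10.0300 15.9900] v=[-0.4000 0.3000 -0.1000]
Step 2: x=[6.8811 10.0889 15.9704] v=[-0.7890 0.5890 -0.1960]
Step 3: x=[6.7655 10.1745 15.9420] v=[-1.1563 0.8564 -0.2842]
Step 4: x=[6.6163 10.2837 15.9059] v=[-1.4920 1.0923 -0.3610]
Step 5: x=[6.4376 10.4125 15.8636] v=[-1.7869 1.2878 -0.4232]
Step 6: x=[6.2343 10.5560 15.8168] v=[-2.0332 1.4354 -0.4683]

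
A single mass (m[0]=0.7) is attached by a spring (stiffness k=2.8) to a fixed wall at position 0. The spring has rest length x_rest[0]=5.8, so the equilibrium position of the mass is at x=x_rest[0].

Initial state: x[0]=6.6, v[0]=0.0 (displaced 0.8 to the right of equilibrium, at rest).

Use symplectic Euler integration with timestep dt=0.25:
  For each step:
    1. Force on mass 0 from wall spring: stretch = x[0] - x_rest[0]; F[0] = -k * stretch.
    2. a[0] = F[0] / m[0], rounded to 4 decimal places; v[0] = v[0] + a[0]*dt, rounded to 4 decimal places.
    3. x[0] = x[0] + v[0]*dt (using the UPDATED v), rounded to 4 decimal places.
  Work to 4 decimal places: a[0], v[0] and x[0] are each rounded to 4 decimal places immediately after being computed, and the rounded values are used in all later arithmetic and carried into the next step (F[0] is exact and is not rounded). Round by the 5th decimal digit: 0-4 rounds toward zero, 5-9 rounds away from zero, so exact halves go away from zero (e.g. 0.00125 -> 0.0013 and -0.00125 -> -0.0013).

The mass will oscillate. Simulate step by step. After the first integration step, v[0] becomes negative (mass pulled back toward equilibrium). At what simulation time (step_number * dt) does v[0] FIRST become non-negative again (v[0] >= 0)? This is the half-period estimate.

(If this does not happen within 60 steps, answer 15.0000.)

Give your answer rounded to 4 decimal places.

Answer: 1.7500

Derivation:
Step 0: x=[6.6000] v=[0.0000]
Step 1: x=[6.4000] v=[-0.8000]
Step 2: x=[6.0500] v=[-1.4000]
Step 3: x=[5.6375] v=[-1.6500]
Step 4: x=[5.2656] v=[-1.4875]
Step 5: x=[5.0273] v=[-0.9531]
Step 6: x=[4.9822] v=[-0.1804]
Step 7: x=[5.1416] v=[0.6374]
First v>=0 after going negative at step 7, time=1.7500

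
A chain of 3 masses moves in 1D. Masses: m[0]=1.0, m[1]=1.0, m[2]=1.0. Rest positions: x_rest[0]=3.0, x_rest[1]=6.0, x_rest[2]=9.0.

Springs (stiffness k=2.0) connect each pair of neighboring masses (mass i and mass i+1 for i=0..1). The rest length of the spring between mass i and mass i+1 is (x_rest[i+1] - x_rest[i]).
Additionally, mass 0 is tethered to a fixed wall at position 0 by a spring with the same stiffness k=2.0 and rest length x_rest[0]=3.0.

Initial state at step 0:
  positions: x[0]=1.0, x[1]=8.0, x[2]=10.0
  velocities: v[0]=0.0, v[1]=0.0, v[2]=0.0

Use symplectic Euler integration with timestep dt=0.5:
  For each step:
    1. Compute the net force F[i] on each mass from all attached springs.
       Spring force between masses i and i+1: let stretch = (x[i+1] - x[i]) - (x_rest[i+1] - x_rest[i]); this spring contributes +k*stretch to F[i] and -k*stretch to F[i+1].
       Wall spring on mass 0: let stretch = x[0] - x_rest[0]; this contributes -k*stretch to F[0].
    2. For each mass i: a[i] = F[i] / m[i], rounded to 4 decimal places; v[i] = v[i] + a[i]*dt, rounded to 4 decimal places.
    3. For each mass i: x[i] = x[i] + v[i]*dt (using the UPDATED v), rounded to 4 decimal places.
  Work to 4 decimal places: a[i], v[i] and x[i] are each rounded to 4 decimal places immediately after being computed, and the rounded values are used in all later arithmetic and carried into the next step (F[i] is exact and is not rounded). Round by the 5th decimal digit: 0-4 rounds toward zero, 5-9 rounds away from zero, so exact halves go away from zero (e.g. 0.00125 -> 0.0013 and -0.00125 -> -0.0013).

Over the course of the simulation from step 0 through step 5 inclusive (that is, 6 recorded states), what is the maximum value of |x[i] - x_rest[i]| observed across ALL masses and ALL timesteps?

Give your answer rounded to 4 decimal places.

Step 0: x=[1.0000 8.0000 10.0000] v=[0.0000 0.0000 0.0000]
Step 1: x=[4.0000 5.5000 10.5000] v=[6.0000 -5.0000 1.0000]
Step 2: x=[5.7500 4.7500 10.0000] v=[3.5000 -1.5000 -1.0000]
Step 3: x=[4.1250 7.1250 8.3750] v=[-3.2500 4.7500 -3.2500]
Step 4: x=[1.9375 8.6250 7.6250] v=[-4.3750 3.0000 -1.5000]
Step 5: x=[2.1250 6.2813 8.8750] v=[0.3750 -4.6875 2.5000]
Max displacement = 2.7500

Answer: 2.7500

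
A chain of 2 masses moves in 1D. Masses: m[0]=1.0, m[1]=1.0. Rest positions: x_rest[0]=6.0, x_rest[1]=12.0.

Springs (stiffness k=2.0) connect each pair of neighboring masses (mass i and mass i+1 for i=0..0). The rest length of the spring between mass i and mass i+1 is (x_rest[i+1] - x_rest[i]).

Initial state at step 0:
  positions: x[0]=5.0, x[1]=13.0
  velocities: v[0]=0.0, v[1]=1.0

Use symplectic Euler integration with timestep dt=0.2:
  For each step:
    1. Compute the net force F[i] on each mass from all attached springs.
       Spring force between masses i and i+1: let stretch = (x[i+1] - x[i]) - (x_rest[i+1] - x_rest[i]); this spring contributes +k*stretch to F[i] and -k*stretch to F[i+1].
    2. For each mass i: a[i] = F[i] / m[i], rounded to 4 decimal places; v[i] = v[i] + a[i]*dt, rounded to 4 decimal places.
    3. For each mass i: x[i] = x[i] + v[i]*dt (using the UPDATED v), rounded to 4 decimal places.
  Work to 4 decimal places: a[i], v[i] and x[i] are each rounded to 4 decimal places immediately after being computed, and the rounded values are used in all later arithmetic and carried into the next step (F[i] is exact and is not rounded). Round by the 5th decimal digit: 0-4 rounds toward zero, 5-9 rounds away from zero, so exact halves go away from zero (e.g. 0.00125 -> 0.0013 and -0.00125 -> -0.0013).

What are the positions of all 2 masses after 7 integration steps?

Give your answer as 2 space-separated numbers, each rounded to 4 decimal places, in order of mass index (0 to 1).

Step 0: x=[5.0000 13.0000] v=[0.0000 1.0000]
Step 1: x=[5.1600 13.0400] v=[0.8000 0.2000]
Step 2: x=[5.4704 12.9296] v=[1.5520 -0.5520]
Step 3: x=[5.8975 12.7025] v=[2.1357 -1.1357]
Step 4: x=[6.3890 12.4110] v=[2.4577 -1.4577]
Step 5: x=[6.8823 12.1177] v=[2.4665 -1.4665]
Step 6: x=[7.3144 11.8856] v=[2.1607 -1.1607]
Step 7: x=[7.6322 11.7678] v=[1.5892 -0.5892]

Answer: 7.6322 11.7678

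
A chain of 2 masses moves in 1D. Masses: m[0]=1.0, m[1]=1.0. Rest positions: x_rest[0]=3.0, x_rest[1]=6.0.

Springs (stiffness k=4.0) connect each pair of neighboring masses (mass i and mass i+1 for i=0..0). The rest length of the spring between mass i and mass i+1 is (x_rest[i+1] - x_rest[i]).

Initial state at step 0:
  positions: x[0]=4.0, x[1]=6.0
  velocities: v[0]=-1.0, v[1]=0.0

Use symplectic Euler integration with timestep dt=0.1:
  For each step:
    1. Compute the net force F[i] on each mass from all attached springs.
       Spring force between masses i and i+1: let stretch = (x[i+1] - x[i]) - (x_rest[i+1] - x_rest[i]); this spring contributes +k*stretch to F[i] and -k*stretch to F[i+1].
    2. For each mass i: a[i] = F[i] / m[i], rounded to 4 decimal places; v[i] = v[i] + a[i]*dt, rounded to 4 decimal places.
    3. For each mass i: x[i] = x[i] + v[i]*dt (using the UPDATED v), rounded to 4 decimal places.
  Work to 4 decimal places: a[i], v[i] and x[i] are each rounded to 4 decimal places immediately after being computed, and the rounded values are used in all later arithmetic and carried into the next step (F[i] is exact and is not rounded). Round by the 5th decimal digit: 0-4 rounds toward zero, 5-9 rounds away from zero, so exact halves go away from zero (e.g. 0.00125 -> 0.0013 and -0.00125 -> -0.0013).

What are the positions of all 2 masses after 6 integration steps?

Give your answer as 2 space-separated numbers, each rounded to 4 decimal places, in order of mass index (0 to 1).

Step 0: x=[4.0000 6.0000] v=[-1.0000 0.0000]
Step 1: x=[3.8600 6.0400] v=[-1.4000 0.4000]
Step 2: x=[3.6872 6.1128] v=[-1.7280 0.7280]
Step 3: x=[3.4914 6.2086] v=[-1.9578 0.9578]
Step 4: x=[3.2843 6.3157] v=[-2.0709 1.0709]
Step 5: x=[3.0785 6.4215] v=[-2.0583 1.0583]
Step 6: x=[2.8864 6.5136] v=[-1.9211 0.9211]

Answer: 2.8864 6.5136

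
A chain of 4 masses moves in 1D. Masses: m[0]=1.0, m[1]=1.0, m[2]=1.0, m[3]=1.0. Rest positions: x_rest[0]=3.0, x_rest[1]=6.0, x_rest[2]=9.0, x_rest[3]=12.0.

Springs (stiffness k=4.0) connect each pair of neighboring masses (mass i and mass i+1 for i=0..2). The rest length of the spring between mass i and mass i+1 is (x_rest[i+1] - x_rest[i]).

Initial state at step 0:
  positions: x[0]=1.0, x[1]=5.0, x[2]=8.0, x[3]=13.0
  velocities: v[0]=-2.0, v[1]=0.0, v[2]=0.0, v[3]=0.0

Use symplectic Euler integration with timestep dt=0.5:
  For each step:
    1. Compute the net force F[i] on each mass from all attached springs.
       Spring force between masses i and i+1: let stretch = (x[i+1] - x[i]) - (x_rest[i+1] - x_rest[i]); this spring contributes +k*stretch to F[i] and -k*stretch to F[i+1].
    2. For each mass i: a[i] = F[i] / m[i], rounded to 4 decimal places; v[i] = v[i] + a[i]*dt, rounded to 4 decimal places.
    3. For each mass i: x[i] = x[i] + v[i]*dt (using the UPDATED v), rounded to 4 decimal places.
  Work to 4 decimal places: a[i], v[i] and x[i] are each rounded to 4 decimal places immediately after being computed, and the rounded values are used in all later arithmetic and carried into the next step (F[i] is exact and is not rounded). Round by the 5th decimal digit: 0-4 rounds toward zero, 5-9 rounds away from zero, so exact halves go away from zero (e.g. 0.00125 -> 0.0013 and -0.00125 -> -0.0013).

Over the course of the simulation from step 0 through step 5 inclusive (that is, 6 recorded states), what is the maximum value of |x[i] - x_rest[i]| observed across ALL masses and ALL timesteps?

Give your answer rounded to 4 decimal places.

Step 0: x=[1.0000 5.0000 8.0000 13.0000] v=[-2.0000 0.0000 0.0000 0.0000]
Step 1: x=[1.0000 4.0000 10.0000 11.0000] v=[0.0000 -2.0000 4.0000 -4.0000]
Step 2: x=[1.0000 6.0000 7.0000 11.0000] v=[0.0000 4.0000 -6.0000 0.0000]
Step 3: x=[3.0000 4.0000 7.0000 10.0000] v=[4.0000 -4.0000 0.0000 -2.0000]
Step 4: x=[3.0000 4.0000 7.0000 9.0000] v=[0.0000 0.0000 0.0000 -2.0000]
Step 5: x=[1.0000 6.0000 6.0000 9.0000] v=[-4.0000 4.0000 -2.0000 0.0000]
Max displacement = 3.0000

Answer: 3.0000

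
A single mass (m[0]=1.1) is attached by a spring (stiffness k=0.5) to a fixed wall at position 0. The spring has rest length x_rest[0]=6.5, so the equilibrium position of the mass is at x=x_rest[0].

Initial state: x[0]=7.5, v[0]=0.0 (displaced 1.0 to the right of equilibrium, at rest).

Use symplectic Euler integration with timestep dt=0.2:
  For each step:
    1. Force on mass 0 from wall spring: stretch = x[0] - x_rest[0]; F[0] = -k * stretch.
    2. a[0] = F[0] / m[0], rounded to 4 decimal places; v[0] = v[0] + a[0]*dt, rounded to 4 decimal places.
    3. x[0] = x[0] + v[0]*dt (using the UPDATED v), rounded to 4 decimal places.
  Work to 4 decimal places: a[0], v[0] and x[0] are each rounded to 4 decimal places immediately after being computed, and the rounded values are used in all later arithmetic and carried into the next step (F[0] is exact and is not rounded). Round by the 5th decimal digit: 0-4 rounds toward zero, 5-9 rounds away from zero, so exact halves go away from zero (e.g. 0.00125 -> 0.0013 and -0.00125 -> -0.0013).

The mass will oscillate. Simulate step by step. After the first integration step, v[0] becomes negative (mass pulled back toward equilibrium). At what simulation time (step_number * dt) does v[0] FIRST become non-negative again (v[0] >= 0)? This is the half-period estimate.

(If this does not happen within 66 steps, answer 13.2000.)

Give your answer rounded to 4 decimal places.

Answer: 4.8000

Derivation:
Step 0: x=[7.5000] v=[0.0000]
Step 1: x=[7.4818] v=[-0.0909]
Step 2: x=[7.4458] v=[-0.1802]
Step 3: x=[7.3926] v=[-0.2662]
Step 4: x=[7.3231] v=[-0.3473]
Step 5: x=[7.2387] v=[-0.4221]
Step 6: x=[7.1408] v=[-0.4893]
Step 7: x=[7.0313] v=[-0.5476]
Step 8: x=[6.9121] v=[-0.5959]
Step 9: x=[6.7854] v=[-0.6334]
Step 10: x=[6.6535] v=[-0.6593]
Step 11: x=[6.5188] v=[-0.6733]
Step 12: x=[6.3838] v=[-0.6750]
Step 13: x=[6.2509] v=[-0.6644]
Step 14: x=[6.1225] v=[-0.6418]
Step 15: x=[6.0010] v=[-0.6075]
Step 16: x=[5.8886] v=[-0.5621]
Step 17: x=[5.7873] v=[-0.5065]
Step 18: x=[5.6990] v=[-0.4417]
Step 19: x=[5.6252] v=[-0.3689]
Step 20: x=[5.5673] v=[-0.2894]
Step 21: x=[5.5264] v=[-0.2046]
Step 22: x=[5.5032] v=[-0.1161]
Step 23: x=[5.4981] v=[-0.0255]
Step 24: x=[5.5112] v=[0.0656]
First v>=0 after going negative at step 24, time=4.8000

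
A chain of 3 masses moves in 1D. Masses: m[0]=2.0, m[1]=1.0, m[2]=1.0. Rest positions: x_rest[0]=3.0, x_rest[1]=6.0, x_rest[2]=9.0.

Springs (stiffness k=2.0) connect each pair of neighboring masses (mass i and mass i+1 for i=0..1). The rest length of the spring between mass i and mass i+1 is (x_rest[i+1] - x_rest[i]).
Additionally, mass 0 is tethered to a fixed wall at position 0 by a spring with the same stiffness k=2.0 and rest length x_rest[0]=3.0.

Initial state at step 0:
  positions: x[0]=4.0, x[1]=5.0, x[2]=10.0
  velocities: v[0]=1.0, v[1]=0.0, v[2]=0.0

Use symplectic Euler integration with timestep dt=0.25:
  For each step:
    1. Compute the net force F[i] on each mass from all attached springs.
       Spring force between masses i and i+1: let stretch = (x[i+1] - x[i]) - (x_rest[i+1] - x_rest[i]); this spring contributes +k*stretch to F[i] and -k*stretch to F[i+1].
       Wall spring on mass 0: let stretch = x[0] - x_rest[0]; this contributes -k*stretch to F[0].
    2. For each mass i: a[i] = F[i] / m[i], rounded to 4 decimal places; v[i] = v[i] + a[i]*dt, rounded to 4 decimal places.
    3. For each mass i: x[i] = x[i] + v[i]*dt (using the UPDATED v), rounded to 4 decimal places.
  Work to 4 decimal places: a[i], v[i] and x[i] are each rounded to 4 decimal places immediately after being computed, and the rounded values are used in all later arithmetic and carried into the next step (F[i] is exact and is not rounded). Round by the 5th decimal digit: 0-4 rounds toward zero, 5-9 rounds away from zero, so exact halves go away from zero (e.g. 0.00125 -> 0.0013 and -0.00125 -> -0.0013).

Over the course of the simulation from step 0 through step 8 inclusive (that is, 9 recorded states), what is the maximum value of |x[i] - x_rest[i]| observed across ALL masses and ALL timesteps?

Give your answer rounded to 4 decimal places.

Step 0: x=[4.0000 5.0000 10.0000] v=[1.0000 0.0000 0.0000]
Step 1: x=[4.0625 5.5000 9.7500] v=[0.2500 2.0000 -1.0000]
Step 2: x=[3.9609 6.3516 9.3438] v=[-0.4063 3.4063 -1.6250]
Step 3: x=[3.7612 7.2784 8.9385] v=[-0.7989 3.7071 -1.6211]
Step 4: x=[3.5462 7.9731 8.7007] v=[-0.8599 2.7786 -0.9512]
Step 5: x=[3.3863 8.2054 8.7470] v=[-0.6397 0.9290 0.1850]
Step 6: x=[3.3159 7.9030 9.1006] v=[-0.2815 -1.2098 1.4142]
Step 7: x=[3.3250 7.1769 9.6795] v=[0.0363 -2.9046 2.3154]
Step 8: x=[3.3670 6.2821 10.3205] v=[0.1680 -3.5793 2.5641]
Max displacement = 2.2054

Answer: 2.2054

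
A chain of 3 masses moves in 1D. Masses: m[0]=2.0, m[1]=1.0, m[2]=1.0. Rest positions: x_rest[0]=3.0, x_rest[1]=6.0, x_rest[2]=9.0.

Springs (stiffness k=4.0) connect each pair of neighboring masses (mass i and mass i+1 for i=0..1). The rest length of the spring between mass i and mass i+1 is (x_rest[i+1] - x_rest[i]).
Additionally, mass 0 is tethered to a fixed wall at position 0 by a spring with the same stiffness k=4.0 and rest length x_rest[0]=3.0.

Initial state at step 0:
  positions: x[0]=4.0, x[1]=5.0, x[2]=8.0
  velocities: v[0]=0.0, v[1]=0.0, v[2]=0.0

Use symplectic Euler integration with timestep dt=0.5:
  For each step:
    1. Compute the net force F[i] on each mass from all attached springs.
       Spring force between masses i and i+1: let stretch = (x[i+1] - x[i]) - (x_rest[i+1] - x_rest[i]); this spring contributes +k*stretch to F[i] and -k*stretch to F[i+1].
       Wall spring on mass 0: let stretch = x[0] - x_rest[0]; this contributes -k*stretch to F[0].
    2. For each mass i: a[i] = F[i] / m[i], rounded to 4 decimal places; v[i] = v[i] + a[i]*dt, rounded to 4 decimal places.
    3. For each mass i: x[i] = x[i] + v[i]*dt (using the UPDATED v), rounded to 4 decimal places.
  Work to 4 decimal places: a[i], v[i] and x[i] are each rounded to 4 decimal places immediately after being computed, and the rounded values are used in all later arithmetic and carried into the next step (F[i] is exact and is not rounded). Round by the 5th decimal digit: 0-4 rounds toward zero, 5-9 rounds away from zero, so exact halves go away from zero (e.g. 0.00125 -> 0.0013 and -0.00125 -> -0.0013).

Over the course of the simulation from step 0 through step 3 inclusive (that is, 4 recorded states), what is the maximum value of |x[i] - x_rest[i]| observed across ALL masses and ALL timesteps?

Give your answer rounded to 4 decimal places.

Answer: 1.5000

Derivation:
Step 0: x=[4.0000 5.0000 8.0000] v=[0.0000 0.0000 0.0000]
Step 1: x=[2.5000 7.0000 8.0000] v=[-3.0000 4.0000 0.0000]
Step 2: x=[2.0000 5.5000 10.0000] v=[-1.0000 -3.0000 4.0000]
Step 3: x=[2.2500 5.0000 10.5000] v=[0.5000 -1.0000 1.0000]
Max displacement = 1.5000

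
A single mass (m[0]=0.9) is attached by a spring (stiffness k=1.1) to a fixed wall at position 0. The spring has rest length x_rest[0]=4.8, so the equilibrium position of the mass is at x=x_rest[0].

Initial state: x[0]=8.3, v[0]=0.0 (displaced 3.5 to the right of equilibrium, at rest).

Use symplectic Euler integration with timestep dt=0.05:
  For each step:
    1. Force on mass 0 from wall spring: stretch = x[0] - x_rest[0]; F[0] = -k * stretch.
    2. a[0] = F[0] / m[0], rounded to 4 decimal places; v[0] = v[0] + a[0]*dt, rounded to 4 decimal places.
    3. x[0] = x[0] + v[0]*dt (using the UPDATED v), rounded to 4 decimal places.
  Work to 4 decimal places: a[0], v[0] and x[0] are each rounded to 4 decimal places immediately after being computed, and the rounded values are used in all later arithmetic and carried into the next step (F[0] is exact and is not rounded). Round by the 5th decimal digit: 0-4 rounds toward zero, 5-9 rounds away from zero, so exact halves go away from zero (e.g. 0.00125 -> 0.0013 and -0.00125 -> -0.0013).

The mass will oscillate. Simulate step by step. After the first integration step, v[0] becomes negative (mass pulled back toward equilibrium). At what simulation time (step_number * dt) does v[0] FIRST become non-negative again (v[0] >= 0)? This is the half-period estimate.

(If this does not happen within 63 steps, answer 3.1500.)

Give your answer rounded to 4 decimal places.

Answer: 2.8500

Derivation:
Step 0: x=[8.3000] v=[0.0000]
Step 1: x=[8.2893] v=[-0.2139]
Step 2: x=[8.2679] v=[-0.4271]
Step 3: x=[8.2360] v=[-0.6390]
Step 4: x=[8.1936] v=[-0.8490]
Step 5: x=[8.1408] v=[-1.0564]
Step 6: x=[8.0778] v=[-1.2606]
Step 7: x=[8.0048] v=[-1.4609]
Step 8: x=[7.9220] v=[-1.6568]
Step 9: x=[7.8296] v=[-1.8476]
Step 10: x=[7.7280] v=[-2.0327]
Step 11: x=[7.6174] v=[-2.2116]
Step 12: x=[7.4982] v=[-2.3838]
Step 13: x=[7.3708] v=[-2.5487]
Step 14: x=[7.2355] v=[-2.7058]
Step 15: x=[7.0928] v=[-2.8546]
Step 16: x=[6.9431] v=[-2.9947]
Step 17: x=[6.7868] v=[-3.1257]
Step 18: x=[6.6244] v=[-3.2471]
Step 19: x=[6.4565] v=[-3.3586]
Step 20: x=[6.2835] v=[-3.4598]
Step 21: x=[6.1060] v=[-3.5505]
Step 22: x=[5.9245] v=[-3.6303]
Step 23: x=[5.7396] v=[-3.6990]
Step 24: x=[5.5518] v=[-3.7564]
Step 25: x=[5.3617] v=[-3.8023]
Step 26: x=[5.1699] v=[-3.8366]
Step 27: x=[4.9769] v=[-3.8592]
Step 28: x=[4.7834] v=[-3.8700]
Step 29: x=[4.5900] v=[-3.8690]
Step 30: x=[4.3972] v=[-3.8562]
Step 31: x=[4.2056] v=[-3.8316]
Step 32: x=[4.0158] v=[-3.7953]
Step 33: x=[3.8284] v=[-3.7474]
Step 34: x=[3.6440] v=[-3.6880]
Step 35: x=[3.4631] v=[-3.6174]
Step 36: x=[3.2863] v=[-3.5357]
Step 37: x=[3.1141] v=[-3.4432]
Step 38: x=[2.9471] v=[-3.3402]
Step 39: x=[2.7858] v=[-3.2270]
Step 40: x=[2.6306] v=[-3.1039]
Step 41: x=[2.4820] v=[-2.9713]
Step 42: x=[2.3405] v=[-2.8296]
Step 43: x=[2.2065] v=[-2.6793]
Step 44: x=[2.0805] v=[-2.5208]
Step 45: x=[1.9628] v=[-2.3546]
Step 46: x=[1.8537] v=[-2.1812]
Step 47: x=[1.7536] v=[-2.0012]
Step 48: x=[1.6629] v=[-1.8150]
Step 49: x=[1.5817] v=[-1.6233]
Step 50: x=[1.5104] v=[-1.4266]
Step 51: x=[1.4491] v=[-1.2256]
Step 52: x=[1.3981] v=[-1.0208]
Step 53: x=[1.3575] v=[-0.8129]
Step 54: x=[1.3274] v=[-0.6025]
Step 55: x=[1.3079] v=[-0.3903]
Step 56: x=[1.2991] v=[-0.1769]
Step 57: x=[1.3010] v=[0.0370]
First v>=0 after going negative at step 57, time=2.8500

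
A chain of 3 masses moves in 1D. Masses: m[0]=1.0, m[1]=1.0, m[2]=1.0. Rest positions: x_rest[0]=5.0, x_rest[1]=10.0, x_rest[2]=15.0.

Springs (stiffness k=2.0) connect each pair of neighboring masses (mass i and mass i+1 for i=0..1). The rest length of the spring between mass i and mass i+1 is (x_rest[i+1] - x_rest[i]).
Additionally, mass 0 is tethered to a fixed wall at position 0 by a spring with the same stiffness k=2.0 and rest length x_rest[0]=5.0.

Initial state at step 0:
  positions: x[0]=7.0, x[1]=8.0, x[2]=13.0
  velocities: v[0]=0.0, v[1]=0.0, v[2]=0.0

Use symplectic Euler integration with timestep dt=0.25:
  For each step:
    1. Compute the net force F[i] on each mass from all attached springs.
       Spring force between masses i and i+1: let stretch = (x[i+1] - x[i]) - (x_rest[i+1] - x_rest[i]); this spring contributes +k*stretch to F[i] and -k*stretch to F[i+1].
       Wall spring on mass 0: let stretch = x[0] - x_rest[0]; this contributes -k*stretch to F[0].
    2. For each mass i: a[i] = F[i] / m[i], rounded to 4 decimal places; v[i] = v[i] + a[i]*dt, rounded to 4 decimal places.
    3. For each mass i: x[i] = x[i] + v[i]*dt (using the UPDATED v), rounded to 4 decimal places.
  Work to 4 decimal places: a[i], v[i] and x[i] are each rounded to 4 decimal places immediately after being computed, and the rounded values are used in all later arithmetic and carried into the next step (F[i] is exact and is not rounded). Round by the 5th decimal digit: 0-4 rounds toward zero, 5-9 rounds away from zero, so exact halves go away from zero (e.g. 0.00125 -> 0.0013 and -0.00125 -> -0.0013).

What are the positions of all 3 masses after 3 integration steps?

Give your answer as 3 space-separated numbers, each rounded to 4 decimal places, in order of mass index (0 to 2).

Step 0: x=[7.0000 8.0000 13.0000] v=[0.0000 0.0000 0.0000]
Step 1: x=[6.2500 8.5000 13.0000] v=[-3.0000 2.0000 0.0000]
Step 2: x=[5.0000 9.2813 13.0625] v=[-5.0000 3.1250 0.2500]
Step 3: x=[3.6602 10.0001 13.2774] v=[-5.3594 2.8750 0.8594]

Answer: 3.6602 10.0001 13.2774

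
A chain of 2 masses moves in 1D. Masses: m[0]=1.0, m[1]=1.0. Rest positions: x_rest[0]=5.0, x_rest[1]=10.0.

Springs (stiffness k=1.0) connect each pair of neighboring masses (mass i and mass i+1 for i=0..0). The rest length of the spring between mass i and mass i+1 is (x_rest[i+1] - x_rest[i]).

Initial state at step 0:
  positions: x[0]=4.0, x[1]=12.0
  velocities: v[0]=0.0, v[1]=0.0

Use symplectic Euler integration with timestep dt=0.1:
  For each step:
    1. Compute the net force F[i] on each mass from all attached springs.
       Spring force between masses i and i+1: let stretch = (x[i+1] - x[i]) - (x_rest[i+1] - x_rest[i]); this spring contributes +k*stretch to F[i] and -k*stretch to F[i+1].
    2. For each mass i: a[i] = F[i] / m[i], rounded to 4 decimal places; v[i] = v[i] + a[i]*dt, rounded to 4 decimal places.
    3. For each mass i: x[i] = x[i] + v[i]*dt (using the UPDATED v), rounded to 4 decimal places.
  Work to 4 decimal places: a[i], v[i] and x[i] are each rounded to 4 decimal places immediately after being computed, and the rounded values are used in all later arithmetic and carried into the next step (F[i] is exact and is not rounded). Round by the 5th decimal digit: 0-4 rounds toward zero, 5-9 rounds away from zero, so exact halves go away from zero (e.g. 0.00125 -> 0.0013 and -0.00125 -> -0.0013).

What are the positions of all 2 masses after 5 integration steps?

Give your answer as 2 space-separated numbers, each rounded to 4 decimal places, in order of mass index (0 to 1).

Step 0: x=[4.0000 12.0000] v=[0.0000 0.0000]
Step 1: x=[4.0300 11.9700] v=[0.3000 -0.3000]
Step 2: x=[4.0894 11.9106] v=[0.5940 -0.5940]
Step 3: x=[4.1770 11.8230] v=[0.8761 -0.8761]
Step 4: x=[4.2911 11.7089] v=[1.1407 -1.1407]
Step 5: x=[4.4294 11.5707] v=[1.3825 -1.3825]

Answer: 4.4294 11.5707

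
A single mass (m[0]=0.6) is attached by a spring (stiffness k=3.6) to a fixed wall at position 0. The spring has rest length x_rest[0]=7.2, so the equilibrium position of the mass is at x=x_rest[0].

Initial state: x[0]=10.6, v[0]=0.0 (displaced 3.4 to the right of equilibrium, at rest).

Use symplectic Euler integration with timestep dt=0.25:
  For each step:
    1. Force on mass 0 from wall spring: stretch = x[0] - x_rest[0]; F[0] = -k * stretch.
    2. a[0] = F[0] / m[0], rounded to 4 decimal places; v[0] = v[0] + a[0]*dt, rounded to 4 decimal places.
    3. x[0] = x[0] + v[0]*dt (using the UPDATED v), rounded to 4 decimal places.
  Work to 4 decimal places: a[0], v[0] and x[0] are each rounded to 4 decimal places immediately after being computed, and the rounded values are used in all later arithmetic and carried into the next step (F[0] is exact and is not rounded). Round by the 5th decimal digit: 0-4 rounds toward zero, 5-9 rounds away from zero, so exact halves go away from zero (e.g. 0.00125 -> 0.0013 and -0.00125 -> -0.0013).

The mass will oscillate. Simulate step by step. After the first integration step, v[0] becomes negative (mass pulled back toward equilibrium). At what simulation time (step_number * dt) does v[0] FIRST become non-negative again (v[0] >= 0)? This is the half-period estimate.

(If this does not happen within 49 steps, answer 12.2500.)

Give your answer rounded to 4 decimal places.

Step 0: x=[10.6000] v=[0.0000]
Step 1: x=[9.3250] v=[-5.1000]
Step 2: x=[7.2531] v=[-8.2875]
Step 3: x=[5.1613] v=[-8.3672]
Step 4: x=[3.8340] v=[-5.3092]
Step 5: x=[3.7690] v=[-0.2602]
Step 6: x=[4.9906] v=[4.8863]
First v>=0 after going negative at step 6, time=1.5000

Answer: 1.5000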